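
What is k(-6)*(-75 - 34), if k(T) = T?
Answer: 654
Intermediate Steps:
k(-6)*(-75 - 34) = -6*(-75 - 34) = -6*(-109) = 654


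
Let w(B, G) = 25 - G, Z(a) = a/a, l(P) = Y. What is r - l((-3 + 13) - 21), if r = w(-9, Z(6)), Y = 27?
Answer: -3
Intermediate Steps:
l(P) = 27
Z(a) = 1
r = 24 (r = 25 - 1*1 = 25 - 1 = 24)
r - l((-3 + 13) - 21) = 24 - 1*27 = 24 - 27 = -3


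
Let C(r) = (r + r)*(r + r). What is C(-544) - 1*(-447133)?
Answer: 1630877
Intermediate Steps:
C(r) = 4*r**2 (C(r) = (2*r)*(2*r) = 4*r**2)
C(-544) - 1*(-447133) = 4*(-544)**2 - 1*(-447133) = 4*295936 + 447133 = 1183744 + 447133 = 1630877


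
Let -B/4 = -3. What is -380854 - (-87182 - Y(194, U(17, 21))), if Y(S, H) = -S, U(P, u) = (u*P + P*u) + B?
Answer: -293866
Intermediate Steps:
B = 12 (B = -4*(-3) = 12)
U(P, u) = 12 + 2*P*u (U(P, u) = (u*P + P*u) + 12 = (P*u + P*u) + 12 = 2*P*u + 12 = 12 + 2*P*u)
-380854 - (-87182 - Y(194, U(17, 21))) = -380854 - (-87182 - (-1)*194) = -380854 - (-87182 - 1*(-194)) = -380854 - (-87182 + 194) = -380854 - 1*(-86988) = -380854 + 86988 = -293866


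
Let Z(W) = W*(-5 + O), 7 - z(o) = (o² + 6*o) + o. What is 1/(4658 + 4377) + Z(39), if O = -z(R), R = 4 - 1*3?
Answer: -1409459/9035 ≈ -156.00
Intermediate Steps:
R = 1 (R = 4 - 3 = 1)
z(o) = 7 - o² - 7*o (z(o) = 7 - ((o² + 6*o) + o) = 7 - (o² + 7*o) = 7 + (-o² - 7*o) = 7 - o² - 7*o)
O = 1 (O = -(7 - 1*1² - 7*1) = -(7 - 1*1 - 7) = -(7 - 1 - 7) = -1*(-1) = 1)
Z(W) = -4*W (Z(W) = W*(-5 + 1) = W*(-4) = -4*W)
1/(4658 + 4377) + Z(39) = 1/(4658 + 4377) - 4*39 = 1/9035 - 156 = -1409459/9035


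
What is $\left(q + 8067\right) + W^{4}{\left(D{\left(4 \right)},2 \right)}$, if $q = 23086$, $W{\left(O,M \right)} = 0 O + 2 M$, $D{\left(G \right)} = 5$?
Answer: $31409$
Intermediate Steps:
$W{\left(O,M \right)} = 2 M$ ($W{\left(O,M \right)} = 0 + 2 M = 2 M$)
$\left(q + 8067\right) + W^{4}{\left(D{\left(4 \right)},2 \right)} = \left(23086 + 8067\right) + \left(2 \cdot 2\right)^{4} = 31153 + 4^{4} = 31153 + 256 = 31409$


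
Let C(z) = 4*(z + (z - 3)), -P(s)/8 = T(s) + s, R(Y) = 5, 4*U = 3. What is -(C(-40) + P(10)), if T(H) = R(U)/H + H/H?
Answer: 424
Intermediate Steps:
U = ¾ (U = (¼)*3 = ¾ ≈ 0.75000)
T(H) = 1 + 5/H (T(H) = 5/H + H/H = 5/H + 1 = 1 + 5/H)
P(s) = -8*s - 8*(5 + s)/s (P(s) = -8*((5 + s)/s + s) = -8*(s + (5 + s)/s) = -8*s - 8*(5 + s)/s)
C(z) = -12 + 8*z (C(z) = 4*(z + (-3 + z)) = 4*(-3 + 2*z) = -12 + 8*z)
-(C(-40) + P(10)) = -((-12 + 8*(-40)) + (-8 - 40/10 - 8*10)) = -((-12 - 320) + (-8 - 40*⅒ - 80)) = -(-332 + (-8 - 4 - 80)) = -(-332 - 92) = -1*(-424) = 424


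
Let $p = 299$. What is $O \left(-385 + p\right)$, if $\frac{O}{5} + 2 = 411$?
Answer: $-175870$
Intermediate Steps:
$O = 2045$ ($O = -10 + 5 \cdot 411 = -10 + 2055 = 2045$)
$O \left(-385 + p\right) = 2045 \left(-385 + 299\right) = 2045 \left(-86\right) = -175870$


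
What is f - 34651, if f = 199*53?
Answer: -24104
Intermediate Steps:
f = 10547
f - 34651 = 10547 - 34651 = -24104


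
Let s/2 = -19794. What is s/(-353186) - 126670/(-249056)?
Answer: 13649424887/21990773104 ≈ 0.62069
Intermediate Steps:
s = -39588 (s = 2*(-19794) = -39588)
s/(-353186) - 126670/(-249056) = -39588/(-353186) - 126670/(-249056) = -39588*(-1/353186) - 126670*(-1/249056) = 19794/176593 + 63335/124528 = 13649424887/21990773104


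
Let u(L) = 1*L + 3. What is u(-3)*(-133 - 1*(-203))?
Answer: 0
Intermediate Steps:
u(L) = 3 + L (u(L) = L + 3 = 3 + L)
u(-3)*(-133 - 1*(-203)) = (3 - 3)*(-133 - 1*(-203)) = 0*(-133 + 203) = 0*70 = 0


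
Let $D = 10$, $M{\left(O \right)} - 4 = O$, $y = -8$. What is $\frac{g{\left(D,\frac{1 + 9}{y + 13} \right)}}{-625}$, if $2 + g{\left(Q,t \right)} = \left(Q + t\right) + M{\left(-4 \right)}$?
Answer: $- \frac{2}{125} \approx -0.016$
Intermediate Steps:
$M{\left(O \right)} = 4 + O$
$g{\left(Q,t \right)} = -2 + Q + t$ ($g{\left(Q,t \right)} = -2 + \left(\left(Q + t\right) + \left(4 - 4\right)\right) = -2 + \left(\left(Q + t\right) + 0\right) = -2 + \left(Q + t\right) = -2 + Q + t$)
$\frac{g{\left(D,\frac{1 + 9}{y + 13} \right)}}{-625} = \frac{-2 + 10 + \frac{1 + 9}{-8 + 13}}{-625} = \left(-2 + 10 + \frac{10}{5}\right) \left(- \frac{1}{625}\right) = \left(-2 + 10 + 10 \cdot \frac{1}{5}\right) \left(- \frac{1}{625}\right) = \left(-2 + 10 + 2\right) \left(- \frac{1}{625}\right) = 10 \left(- \frac{1}{625}\right) = - \frac{2}{125}$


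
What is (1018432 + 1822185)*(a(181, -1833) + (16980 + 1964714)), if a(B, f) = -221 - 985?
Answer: 5625807881096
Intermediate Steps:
a(B, f) = -1206
(1018432 + 1822185)*(a(181, -1833) + (16980 + 1964714)) = (1018432 + 1822185)*(-1206 + (16980 + 1964714)) = 2840617*(-1206 + 1981694) = 2840617*1980488 = 5625807881096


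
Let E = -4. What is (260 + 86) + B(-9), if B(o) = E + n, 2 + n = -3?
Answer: 337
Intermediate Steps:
n = -5 (n = -2 - 3 = -5)
B(o) = -9 (B(o) = -4 - 5 = -9)
(260 + 86) + B(-9) = (260 + 86) - 9 = 346 - 9 = 337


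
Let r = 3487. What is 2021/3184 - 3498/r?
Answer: -371855/1009328 ≈ -0.36842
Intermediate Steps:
2021/3184 - 3498/r = 2021/3184 - 3498/3487 = 2021*(1/3184) - 3498*1/3487 = 2021/3184 - 318/317 = -371855/1009328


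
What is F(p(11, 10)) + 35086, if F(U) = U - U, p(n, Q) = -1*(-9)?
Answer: 35086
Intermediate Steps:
p(n, Q) = 9
F(U) = 0
F(p(11, 10)) + 35086 = 0 + 35086 = 35086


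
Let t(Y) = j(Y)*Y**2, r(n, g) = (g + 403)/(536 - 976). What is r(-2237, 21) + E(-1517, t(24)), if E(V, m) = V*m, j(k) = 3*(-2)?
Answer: 288351307/55 ≈ 5.2428e+6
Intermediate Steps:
j(k) = -6
r(n, g) = -403/440 - g/440 (r(n, g) = (403 + g)/(-440) = (403 + g)*(-1/440) = -403/440 - g/440)
t(Y) = -6*Y**2
r(-2237, 21) + E(-1517, t(24)) = (-403/440 - 1/440*21) - (-9102)*24**2 = (-403/440 - 21/440) - (-9102)*576 = -53/55 - 1517*(-3456) = -53/55 + 5242752 = 288351307/55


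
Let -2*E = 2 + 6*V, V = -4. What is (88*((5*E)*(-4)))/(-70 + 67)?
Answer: 19360/3 ≈ 6453.3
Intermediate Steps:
E = 11 (E = -(2 + 6*(-4))/2 = -(2 - 24)/2 = -½*(-22) = 11)
(88*((5*E)*(-4)))/(-70 + 67) = (88*((5*11)*(-4)))/(-70 + 67) = (88*(55*(-4)))/(-3) = (88*(-220))*(-⅓) = -19360*(-⅓) = 19360/3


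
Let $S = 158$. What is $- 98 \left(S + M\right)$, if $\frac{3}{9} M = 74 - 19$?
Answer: $-31654$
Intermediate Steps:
$M = 165$ ($M = 3 \left(74 - 19\right) = 3 \cdot 55 = 165$)
$- 98 \left(S + M\right) = - 98 \left(158 + 165\right) = \left(-98\right) 323 = -31654$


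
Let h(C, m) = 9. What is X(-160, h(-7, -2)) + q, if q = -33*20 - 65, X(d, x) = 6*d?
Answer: -1685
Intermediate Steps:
q = -725 (q = -660 - 65 = -725)
X(-160, h(-7, -2)) + q = 6*(-160) - 725 = -960 - 725 = -1685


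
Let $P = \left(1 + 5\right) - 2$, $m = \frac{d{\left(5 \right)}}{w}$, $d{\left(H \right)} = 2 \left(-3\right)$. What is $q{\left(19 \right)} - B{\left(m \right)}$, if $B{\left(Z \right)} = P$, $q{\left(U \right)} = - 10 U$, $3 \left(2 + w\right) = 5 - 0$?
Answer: $-194$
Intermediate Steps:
$w = - \frac{1}{3}$ ($w = -2 + \frac{5 - 0}{3} = -2 + \frac{5 + 0}{3} = -2 + \frac{1}{3} \cdot 5 = -2 + \frac{5}{3} = - \frac{1}{3} \approx -0.33333$)
$d{\left(H \right)} = -6$
$m = 18$ ($m = - \frac{6}{- \frac{1}{3}} = \left(-6\right) \left(-3\right) = 18$)
$P = 4$ ($P = 6 - 2 = 4$)
$B{\left(Z \right)} = 4$
$q{\left(19 \right)} - B{\left(m \right)} = \left(-10\right) 19 - 4 = -190 - 4 = -194$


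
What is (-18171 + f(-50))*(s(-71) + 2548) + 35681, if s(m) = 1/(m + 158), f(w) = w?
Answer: -4036072370/87 ≈ -4.6392e+7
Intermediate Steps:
s(m) = 1/(158 + m)
(-18171 + f(-50))*(s(-71) + 2548) + 35681 = (-18171 - 50)*(1/(158 - 71) + 2548) + 35681 = -18221*(1/87 + 2548) + 35681 = -18221*221677/87 + 35681 = -4039176617/87 + 35681 = -4036072370/87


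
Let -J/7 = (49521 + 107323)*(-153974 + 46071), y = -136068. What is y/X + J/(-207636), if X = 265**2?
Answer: -2079853284963287/3645309525 ≈ -5.7056e+5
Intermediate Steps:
X = 70225
J = 118467566924 (J = -7*(49521 + 107323)*(-153974 + 46071) = -1097908*(-107903) = -7*(-16923938132) = 118467566924)
y/X + J/(-207636) = -136068/70225 + 118467566924/(-207636) = -136068*1/70225 + 118467566924*(-1/207636) = -136068/70225 - 29616891731/51909 = -2079853284963287/3645309525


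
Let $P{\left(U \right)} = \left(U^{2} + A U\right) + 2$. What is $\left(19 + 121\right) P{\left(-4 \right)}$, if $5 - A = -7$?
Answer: $-4200$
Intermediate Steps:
$A = 12$ ($A = 5 - -7 = 5 + 7 = 12$)
$P{\left(U \right)} = 2 + U^{2} + 12 U$ ($P{\left(U \right)} = \left(U^{2} + 12 U\right) + 2 = 2 + U^{2} + 12 U$)
$\left(19 + 121\right) P{\left(-4 \right)} = \left(19 + 121\right) \left(2 + \left(-4\right)^{2} + 12 \left(-4\right)\right) = 140 \left(2 + 16 - 48\right) = 140 \left(-30\right) = -4200$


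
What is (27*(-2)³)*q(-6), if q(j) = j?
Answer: 1296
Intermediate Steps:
(27*(-2)³)*q(-6) = (27*(-2)³)*(-6) = (27*(-8))*(-6) = -216*(-6) = 1296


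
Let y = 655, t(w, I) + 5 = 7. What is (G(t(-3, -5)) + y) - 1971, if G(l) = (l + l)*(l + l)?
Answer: -1300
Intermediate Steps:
t(w, I) = 2 (t(w, I) = -5 + 7 = 2)
G(l) = 4*l² (G(l) = (2*l)*(2*l) = 4*l²)
(G(t(-3, -5)) + y) - 1971 = (4*2² + 655) - 1971 = (4*4 + 655) - 1971 = (16 + 655) - 1971 = 671 - 1971 = -1300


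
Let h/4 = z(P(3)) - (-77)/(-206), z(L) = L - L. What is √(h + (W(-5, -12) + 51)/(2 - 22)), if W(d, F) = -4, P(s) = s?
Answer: 89*I*√515/1030 ≈ 1.9609*I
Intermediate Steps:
z(L) = 0
h = -154/103 (h = 4*(0 - (-77)/(-206)) = 4*(0 - (-77)*(-1)/206) = 4*(0 - 1*77/206) = 4*(0 - 77/206) = 4*(-77/206) = -154/103 ≈ -1.4951)
√(h + (W(-5, -12) + 51)/(2 - 22)) = √(-154/103 + (-4 + 51)/(2 - 22)) = √(-154/103 + 47/(-20)) = √(-154/103 + 47*(-1/20)) = √(-154/103 - 47/20) = √(-7921/2060) = 89*I*√515/1030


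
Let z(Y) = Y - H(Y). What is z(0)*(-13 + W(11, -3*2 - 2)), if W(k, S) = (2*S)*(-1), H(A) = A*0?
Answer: 0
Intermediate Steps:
H(A) = 0
z(Y) = Y (z(Y) = Y - 1*0 = Y + 0 = Y)
W(k, S) = -2*S
z(0)*(-13 + W(11, -3*2 - 2)) = 0*(-13 - 2*(-3*2 - 2)) = 0*(-13 - 2*(-6 - 2)) = 0*(-13 - 2*(-8)) = 0*(-13 + 16) = 0*3 = 0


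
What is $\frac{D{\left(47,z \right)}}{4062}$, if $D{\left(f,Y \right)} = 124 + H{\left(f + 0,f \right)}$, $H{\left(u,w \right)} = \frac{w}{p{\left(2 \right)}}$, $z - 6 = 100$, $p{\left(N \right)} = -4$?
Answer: $\frac{449}{16248} \approx 0.027634$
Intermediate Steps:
$z = 106$ ($z = 6 + 100 = 106$)
$H{\left(u,w \right)} = - \frac{w}{4}$ ($H{\left(u,w \right)} = \frac{w}{-4} = w \left(- \frac{1}{4}\right) = - \frac{w}{4}$)
$D{\left(f,Y \right)} = 124 - \frac{f}{4}$
$\frac{D{\left(47,z \right)}}{4062} = \frac{124 - \frac{47}{4}}{4062} = \left(124 - \frac{47}{4}\right) \frac{1}{4062} = \frac{449}{4} \cdot \frac{1}{4062} = \frac{449}{16248}$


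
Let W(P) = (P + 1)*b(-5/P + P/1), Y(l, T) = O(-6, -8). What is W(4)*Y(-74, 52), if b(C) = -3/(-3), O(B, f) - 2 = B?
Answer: -20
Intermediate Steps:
O(B, f) = 2 + B
Y(l, T) = -4 (Y(l, T) = 2 - 6 = -4)
b(C) = 1 (b(C) = -3*(-1/3) = 1)
W(P) = 1 + P (W(P) = (P + 1)*1 = (1 + P)*1 = 1 + P)
W(4)*Y(-74, 52) = (1 + 4)*(-4) = 5*(-4) = -20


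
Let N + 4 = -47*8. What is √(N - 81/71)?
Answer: I*√1921331/71 ≈ 19.523*I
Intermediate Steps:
N = -380 (N = -4 - 47*8 = -4 - 376 = -380)
√(N - 81/71) = √(-380 - 81/71) = √(-27061/71) = I*√1921331/71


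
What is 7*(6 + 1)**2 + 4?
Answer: 347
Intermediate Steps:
7*(6 + 1)**2 + 4 = 7*7**2 + 4 = 7*49 + 4 = 343 + 4 = 347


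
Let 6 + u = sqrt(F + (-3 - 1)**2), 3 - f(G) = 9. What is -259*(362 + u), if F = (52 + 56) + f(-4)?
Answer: -92204 - 259*sqrt(118) ≈ -95018.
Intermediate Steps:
f(G) = -6 (f(G) = 3 - 1*9 = 3 - 9 = -6)
F = 102 (F = (52 + 56) - 6 = 108 - 6 = 102)
u = -6 + sqrt(118) (u = -6 + sqrt(102 + (-3 - 1)**2) = -6 + sqrt(102 + (-4)**2) = -6 + sqrt(102 + 16) = -6 + sqrt(118) ≈ 4.8628)
-259*(362 + u) = -259*(362 + (-6 + sqrt(118))) = -259*(356 + sqrt(118)) = -92204 - 259*sqrt(118)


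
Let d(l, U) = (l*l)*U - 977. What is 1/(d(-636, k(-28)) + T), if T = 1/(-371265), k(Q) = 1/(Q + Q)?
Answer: -2598855/21310982272 ≈ -0.00012195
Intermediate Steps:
k(Q) = 1/(2*Q)
d(l, U) = -977 + U*l² (d(l, U) = l²*U - 977 = U*l² - 977 = -977 + U*l²)
T = -1/371265 ≈ -2.6935e-6
1/(d(-636, k(-28)) + T) = 1/((-977 + ((½)/(-28))*(-636)²) - 1/371265) = 1/((-977 + ((½)*(-1/28))*404496) - 1/371265) = 1/((-977 - 1/56*404496) - 1/371265) = 1/((-977 - 50562/7) - 1/371265) = 1/(-57401/7 - 1/371265) = 1/(-21310982272/2598855) = -2598855/21310982272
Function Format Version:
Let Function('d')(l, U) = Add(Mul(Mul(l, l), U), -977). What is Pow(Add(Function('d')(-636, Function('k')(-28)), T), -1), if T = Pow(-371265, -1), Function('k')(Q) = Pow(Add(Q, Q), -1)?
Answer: Rational(-2598855, 21310982272) ≈ -0.00012195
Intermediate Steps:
Function('k')(Q) = Mul(Rational(1, 2), Pow(Q, -1)) (Function('k')(Q) = Pow(Mul(2, Q), -1) = Mul(Rational(1, 2), Pow(Q, -1)))
Function('d')(l, U) = Add(-977, Mul(U, Pow(l, 2))) (Function('d')(l, U) = Add(Mul(Pow(l, 2), U), -977) = Add(Mul(U, Pow(l, 2)), -977) = Add(-977, Mul(U, Pow(l, 2))))
T = Rational(-1, 371265) ≈ -2.6935e-6
Pow(Add(Function('d')(-636, Function('k')(-28)), T), -1) = Pow(Add(Add(-977, Mul(Mul(Rational(1, 2), Pow(-28, -1)), Pow(-636, 2))), Rational(-1, 371265)), -1) = Pow(Add(Add(-977, Mul(Mul(Rational(1, 2), Rational(-1, 28)), 404496)), Rational(-1, 371265)), -1) = Pow(Add(Add(-977, Mul(Rational(-1, 56), 404496)), Rational(-1, 371265)), -1) = Pow(Add(Add(-977, Rational(-50562, 7)), Rational(-1, 371265)), -1) = Pow(Add(Rational(-57401, 7), Rational(-1, 371265)), -1) = Pow(Rational(-21310982272, 2598855), -1) = Rational(-2598855, 21310982272)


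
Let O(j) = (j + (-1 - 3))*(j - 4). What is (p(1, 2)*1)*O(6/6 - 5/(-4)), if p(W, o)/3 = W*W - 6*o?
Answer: -1617/16 ≈ -101.06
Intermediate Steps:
O(j) = (-4 + j)² (O(j) = (j - 4)*(-4 + j) = (-4 + j)*(-4 + j) = (-4 + j)²)
p(W, o) = -18*o + 3*W² (p(W, o) = 3*(W*W - 6*o) = 3*(W² - 6*o) = -18*o + 3*W²)
(p(1, 2)*1)*O(6/6 - 5/(-4)) = ((-18*2 + 3*1²)*1)*(-4 + (6/6 - 5/(-4)))² = ((-36 + 3*1)*1)*(-4 + (6*(⅙) - 5*(-¼)))² = ((-36 + 3)*1)*(-4 + (1 + 5/4))² = (-33*1)*(-4 + 9/4)² = -33*(-7/4)² = -33*49/16 = -1617/16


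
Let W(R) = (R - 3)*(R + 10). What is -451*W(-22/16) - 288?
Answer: 1070733/64 ≈ 16730.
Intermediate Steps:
W(R) = (-3 + R)*(10 + R)
-451*W(-22/16) - 288 = -451*(-30 + (-22/16)**2 + 7*(-22/16)) - 288 = -451*(-30 + (-22*1/16)**2 + 7*(-22*1/16)) - 288 = -451*(-30 + (-11/8)**2 + 7*(-11/8)) - 288 = -451*(-30 + 121/64 - 77/8) - 288 = -451*(-2415/64) - 288 = 1089165/64 - 288 = 1070733/64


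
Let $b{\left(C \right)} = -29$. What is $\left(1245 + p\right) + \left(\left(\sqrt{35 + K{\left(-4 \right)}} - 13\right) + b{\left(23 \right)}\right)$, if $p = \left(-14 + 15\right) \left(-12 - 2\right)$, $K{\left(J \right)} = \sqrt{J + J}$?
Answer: $1189 + \sqrt{35 + 2 i \sqrt{2}} \approx 1194.9 + 0.23885 i$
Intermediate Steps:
$K{\left(J \right)} = \sqrt{2} \sqrt{J}$ ($K{\left(J \right)} = \sqrt{2 J} = \sqrt{2} \sqrt{J}$)
$p = -14$ ($p = 1 \left(-14\right) = -14$)
$\left(1245 + p\right) + \left(\left(\sqrt{35 + K{\left(-4 \right)}} - 13\right) + b{\left(23 \right)}\right) = \left(1245 - 14\right) - \left(42 - \sqrt{35 + \sqrt{2} \sqrt{-4}}\right) = 1231 - \left(42 - \sqrt{35 + \sqrt{2} \cdot 2 i}\right) = 1231 - \left(42 - \sqrt{35 + 2 i \sqrt{2}}\right) = 1189 + \sqrt{35 + 2 i \sqrt{2}}$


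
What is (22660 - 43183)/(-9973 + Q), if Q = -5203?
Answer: 20523/15176 ≈ 1.3523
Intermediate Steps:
(22660 - 43183)/(-9973 + Q) = (22660 - 43183)/(-9973 - 5203) = -20523/(-15176) = -20523*(-1/15176) = 20523/15176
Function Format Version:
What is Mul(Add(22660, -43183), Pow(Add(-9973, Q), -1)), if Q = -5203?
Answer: Rational(20523, 15176) ≈ 1.3523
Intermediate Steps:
Mul(Add(22660, -43183), Pow(Add(-9973, Q), -1)) = Mul(Add(22660, -43183), Pow(Add(-9973, -5203), -1)) = Mul(-20523, Pow(-15176, -1)) = Mul(-20523, Rational(-1, 15176)) = Rational(20523, 15176)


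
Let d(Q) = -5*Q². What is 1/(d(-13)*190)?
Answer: -1/160550 ≈ -6.2286e-6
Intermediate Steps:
1/(d(-13)*190) = 1/(-5*(-13)²*190) = 1/(-5*169*190) = 1/(-845*190) = 1/(-160550) = -1/160550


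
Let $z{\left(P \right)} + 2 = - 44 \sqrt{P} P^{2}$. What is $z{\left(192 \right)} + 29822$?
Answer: $29820 - 12976128 \sqrt{3} \approx -2.2446 \cdot 10^{7}$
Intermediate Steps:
$z{\left(P \right)} = -2 - 44 P^{\frac{5}{2}}$ ($z{\left(P \right)} = -2 + - 44 \sqrt{P} P^{2} = -2 - 44 P^{\frac{5}{2}}$)
$z{\left(192 \right)} + 29822 = \left(-2 - 44 \cdot 192^{\frac{5}{2}}\right) + 29822 = \left(-2 - 44 \cdot 294912 \sqrt{3}\right) + 29822 = \left(-2 - 12976128 \sqrt{3}\right) + 29822 = 29820 - 12976128 \sqrt{3}$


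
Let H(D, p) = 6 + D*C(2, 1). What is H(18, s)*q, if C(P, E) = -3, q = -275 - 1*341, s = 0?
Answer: 29568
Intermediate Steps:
q = -616 (q = -275 - 341 = -616)
H(D, p) = 6 - 3*D (H(D, p) = 6 + D*(-3) = 6 - 3*D)
H(18, s)*q = (6 - 3*18)*(-616) = (6 - 54)*(-616) = -48*(-616) = 29568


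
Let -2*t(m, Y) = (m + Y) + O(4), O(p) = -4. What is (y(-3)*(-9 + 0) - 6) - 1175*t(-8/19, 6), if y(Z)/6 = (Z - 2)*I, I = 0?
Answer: 17511/19 ≈ 921.63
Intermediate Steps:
y(Z) = 0 (y(Z) = 6*((Z - 2)*0) = 6*((-2 + Z)*0) = 6*0 = 0)
t(m, Y) = 2 - Y/2 - m/2 (t(m, Y) = -((m + Y) - 4)/2 = -((Y + m) - 4)/2 = -(-4 + Y + m)/2 = 2 - Y/2 - m/2)
(y(-3)*(-9 + 0) - 6) - 1175*t(-8/19, 6) = (0*(-9 + 0) - 6) - 1175*(2 - ½*6 - (-4)/19) = (0*(-9) - 6) - 1175*(2 - 3 - (-4)/19) = (0 - 6) - 1175*(2 - 3 - ½*(-8/19)) = -6 - 1175*(2 - 3 + 4/19) = -6 - 1175*(-15/19) = -6 + 17625/19 = 17511/19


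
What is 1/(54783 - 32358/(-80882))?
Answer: 40441/2215495482 ≈ 1.8254e-5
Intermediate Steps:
1/(54783 - 32358/(-80882)) = 1/(54783 - 32358*(-1/80882)) = 1/(54783 + 16179/40441) = 1/(2215495482/40441) = 40441/2215495482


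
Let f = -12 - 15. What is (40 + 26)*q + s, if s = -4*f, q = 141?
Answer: 9414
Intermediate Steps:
f = -27
s = 108 (s = -4*(-27) = 108)
(40 + 26)*q + s = (40 + 26)*141 + 108 = 66*141 + 108 = 9306 + 108 = 9414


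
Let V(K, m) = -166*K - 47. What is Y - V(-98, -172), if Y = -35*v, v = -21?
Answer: -15486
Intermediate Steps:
V(K, m) = -47 - 166*K
Y = 735 (Y = -35*(-21) = 735)
Y - V(-98, -172) = 735 - (-47 - 166*(-98)) = 735 - (-47 + 16268) = 735 - 1*16221 = 735 - 16221 = -15486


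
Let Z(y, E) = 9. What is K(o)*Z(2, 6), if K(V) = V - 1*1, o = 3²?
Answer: 72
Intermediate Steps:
o = 9
K(V) = -1 + V (K(V) = V - 1 = -1 + V)
K(o)*Z(2, 6) = (-1 + 9)*9 = 8*9 = 72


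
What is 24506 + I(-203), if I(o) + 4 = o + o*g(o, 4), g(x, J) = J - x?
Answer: -17722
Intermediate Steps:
I(o) = -4 + o + o*(4 - o) (I(o) = -4 + (o + o*(4 - o)) = -4 + o + o*(4 - o))
24506 + I(-203) = 24506 + (-4 - 203 - 1*(-203)*(-4 - 203)) = 24506 + (-4 - 203 - 1*(-203)*(-207)) = 24506 + (-4 - 203 - 42021) = 24506 - 42228 = -17722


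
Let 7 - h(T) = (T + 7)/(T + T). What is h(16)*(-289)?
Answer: -58089/32 ≈ -1815.3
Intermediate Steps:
h(T) = 7 - (7 + T)/(2*T) (h(T) = 7 - (T + 7)/(T + T) = 7 - (7 + T)/(2*T))
h(16)*(-289) = ((1/2)*(-7 + 13*16)/16)*(-289) = ((1/2)*(1/16)*(-7 + 208))*(-289) = ((1/2)*(1/16)*201)*(-289) = (201/32)*(-289) = -58089/32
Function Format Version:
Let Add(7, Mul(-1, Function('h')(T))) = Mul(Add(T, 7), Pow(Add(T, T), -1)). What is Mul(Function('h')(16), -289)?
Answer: Rational(-58089, 32) ≈ -1815.3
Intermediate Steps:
Function('h')(T) = Add(7, Mul(Rational(-1, 2), Pow(T, -1), Add(7, T))) (Function('h')(T) = Add(7, Mul(-1, Mul(Add(T, 7), Pow(Add(T, T), -1)))) = Add(7, Mul(-1, Mul(Add(7, T), Pow(Mul(2, T), -1)))) = Add(7, Mul(-1, Mul(Add(7, T), Mul(Rational(1, 2), Pow(T, -1))))) = Add(7, Mul(-1, Mul(Rational(1, 2), Pow(T, -1), Add(7, T)))) = Add(7, Mul(Rational(-1, 2), Pow(T, -1), Add(7, T))))
Mul(Function('h')(16), -289) = Mul(Mul(Rational(1, 2), Pow(16, -1), Add(-7, Mul(13, 16))), -289) = Mul(Mul(Rational(1, 2), Rational(1, 16), Add(-7, 208)), -289) = Mul(Mul(Rational(1, 2), Rational(1, 16), 201), -289) = Mul(Rational(201, 32), -289) = Rational(-58089, 32)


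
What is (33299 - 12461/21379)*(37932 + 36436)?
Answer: 52941602004480/21379 ≈ 2.4763e+9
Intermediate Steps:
(33299 - 12461/21379)*(37932 + 36436) = (33299 - 12461*1/21379)*74368 = (33299 - 12461/21379)*74368 = (711886860/21379)*74368 = 52941602004480/21379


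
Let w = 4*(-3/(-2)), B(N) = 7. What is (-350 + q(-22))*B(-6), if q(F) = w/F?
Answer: -26971/11 ≈ -2451.9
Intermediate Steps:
w = 6 (w = 4*(-3*(-½)) = 4*(3/2) = 6)
q(F) = 6/F
(-350 + q(-22))*B(-6) = (-350 + 6/(-22))*7 = (-350 + 6*(-1/22))*7 = (-350 - 3/11)*7 = -3853/11*7 = -26971/11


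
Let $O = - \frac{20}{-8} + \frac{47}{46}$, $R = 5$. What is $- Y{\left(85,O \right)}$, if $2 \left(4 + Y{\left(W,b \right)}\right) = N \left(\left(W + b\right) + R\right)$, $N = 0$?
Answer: $4$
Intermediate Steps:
$O = \frac{81}{23}$ ($O = \left(-20\right) \left(- \frac{1}{8}\right) + 47 \cdot \frac{1}{46} = \frac{5}{2} + \frac{47}{46} = \frac{81}{23} \approx 3.5217$)
$Y{\left(W,b \right)} = -4$ ($Y{\left(W,b \right)} = -4 + \frac{0 \left(\left(W + b\right) + 5\right)}{2} = -4 + \frac{0 \left(5 + W + b\right)}{2} = -4 + \frac{1}{2} \cdot 0 = -4 + 0 = -4$)
$- Y{\left(85,O \right)} = \left(-1\right) \left(-4\right) = 4$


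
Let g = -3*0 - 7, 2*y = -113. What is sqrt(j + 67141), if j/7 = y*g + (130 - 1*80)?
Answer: sqrt(281038)/2 ≈ 265.06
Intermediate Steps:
y = -113/2 (y = (1/2)*(-113) = -113/2 ≈ -56.500)
g = -7 (g = 0 - 7 = -7)
j = 6237/2 (j = 7*(-113/2*(-7) + (130 - 1*80)) = 7*(791/2 + (130 - 80)) = 7*(791/2 + 50) = 7*(891/2) = 6237/2 ≈ 3118.5)
sqrt(j + 67141) = sqrt(6237/2 + 67141) = sqrt(140519/2) = sqrt(281038)/2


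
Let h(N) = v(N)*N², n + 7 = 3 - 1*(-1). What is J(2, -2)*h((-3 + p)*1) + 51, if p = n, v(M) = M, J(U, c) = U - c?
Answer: -813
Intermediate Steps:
n = -3 (n = -7 + (3 - 1*(-1)) = -7 + (3 + 1) = -7 + 4 = -3)
p = -3
h(N) = N³ (h(N) = N*N² = N³)
J(2, -2)*h((-3 + p)*1) + 51 = (2 - 1*(-2))*((-3 - 3)*1)³ + 51 = (2 + 2)*(-6*1)³ + 51 = 4*(-6)³ + 51 = 4*(-216) + 51 = -864 + 51 = -813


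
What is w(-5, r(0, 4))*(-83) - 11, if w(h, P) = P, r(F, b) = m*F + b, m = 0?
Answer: -343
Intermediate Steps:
r(F, b) = b (r(F, b) = 0*F + b = 0 + b = b)
w(-5, r(0, 4))*(-83) - 11 = 4*(-83) - 11 = -332 - 11 = -343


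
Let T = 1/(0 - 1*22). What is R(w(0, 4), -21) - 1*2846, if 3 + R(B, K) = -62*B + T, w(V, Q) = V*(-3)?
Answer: -62679/22 ≈ -2849.0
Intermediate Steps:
w(V, Q) = -3*V
T = -1/22 (T = 1/(0 - 22) = 1/(-22) = -1/22 ≈ -0.045455)
R(B, K) = -67/22 - 62*B (R(B, K) = -3 + (-62*B - 1/22) = -3 + (-1/22 - 62*B) = -67/22 - 62*B)
R(w(0, 4), -21) - 1*2846 = (-67/22 - (-186)*0) - 1*2846 = (-67/22 - 62*0) - 2846 = (-67/22 + 0) - 2846 = -67/22 - 2846 = -62679/22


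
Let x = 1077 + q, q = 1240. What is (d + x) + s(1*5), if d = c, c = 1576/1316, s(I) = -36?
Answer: 750843/329 ≈ 2282.2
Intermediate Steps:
x = 2317 (x = 1077 + 1240 = 2317)
c = 394/329 (c = 1576*(1/1316) = 394/329 ≈ 1.1976)
d = 394/329 ≈ 1.1976
(d + x) + s(1*5) = (394/329 + 2317) - 36 = 762687/329 - 36 = 750843/329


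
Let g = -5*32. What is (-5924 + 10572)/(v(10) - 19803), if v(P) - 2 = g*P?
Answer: -4648/21401 ≈ -0.21719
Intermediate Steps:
g = -160
v(P) = 2 - 160*P
(-5924 + 10572)/(v(10) - 19803) = (-5924 + 10572)/((2 - 160*10) - 19803) = 4648/((2 - 1600) - 19803) = 4648/(-1598 - 19803) = 4648/(-21401) = 4648*(-1/21401) = -4648/21401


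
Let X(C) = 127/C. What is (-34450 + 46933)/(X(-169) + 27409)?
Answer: 234403/514666 ≈ 0.45545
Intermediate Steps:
(-34450 + 46933)/(X(-169) + 27409) = (-34450 + 46933)/(127/(-169) + 27409) = 12483/(127*(-1/169) + 27409) = 12483/(-127/169 + 27409) = 12483/(4631994/169) = 12483*(169/4631994) = 234403/514666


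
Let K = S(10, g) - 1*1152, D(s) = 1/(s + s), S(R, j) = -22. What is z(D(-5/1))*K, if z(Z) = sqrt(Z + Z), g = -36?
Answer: -1174*I*sqrt(5)/5 ≈ -525.03*I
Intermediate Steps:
D(s) = 1/(2*s)
K = -1174 (K = -22 - 1*1152 = -22 - 1152 = -1174)
z(Z) = sqrt(2)*sqrt(Z) (z(Z) = sqrt(2*Z) = sqrt(2)*sqrt(Z))
z(D(-5/1))*K = (sqrt(2)*sqrt(1/(2*((-5/1)))))*(-1174) = (sqrt(2)*sqrt(1/(2*((-5*1)))))*(-1174) = (sqrt(2)*sqrt((1/2)/(-5)))*(-1174) = (sqrt(2)*sqrt((1/2)*(-1/5)))*(-1174) = (sqrt(2)*sqrt(-1/10))*(-1174) = (sqrt(2)*(I*sqrt(10)/10))*(-1174) = (I*sqrt(5)/5)*(-1174) = -1174*I*sqrt(5)/5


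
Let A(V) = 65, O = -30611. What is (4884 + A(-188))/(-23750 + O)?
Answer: -4949/54361 ≈ -0.091040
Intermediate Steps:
(4884 + A(-188))/(-23750 + O) = (4884 + 65)/(-23750 - 30611) = 4949/(-54361) = 4949*(-1/54361) = -4949/54361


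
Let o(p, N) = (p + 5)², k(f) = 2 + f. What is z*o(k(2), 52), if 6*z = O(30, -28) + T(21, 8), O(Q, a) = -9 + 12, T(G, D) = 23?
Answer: 351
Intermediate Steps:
O(Q, a) = 3
z = 13/3 (z = (3 + 23)/6 = (⅙)*26 = 13/3 ≈ 4.3333)
o(p, N) = (5 + p)²
z*o(k(2), 52) = 13*(5 + (2 + 2))²/3 = 13*(5 + 4)²/3 = (13/3)*9² = (13/3)*81 = 351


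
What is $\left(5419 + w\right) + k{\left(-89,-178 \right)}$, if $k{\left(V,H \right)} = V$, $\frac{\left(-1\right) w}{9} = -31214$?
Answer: $286256$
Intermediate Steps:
$w = 280926$ ($w = \left(-9\right) \left(-31214\right) = 280926$)
$\left(5419 + w\right) + k{\left(-89,-178 \right)} = \left(5419 + 280926\right) - 89 = 286345 - 89 = 286256$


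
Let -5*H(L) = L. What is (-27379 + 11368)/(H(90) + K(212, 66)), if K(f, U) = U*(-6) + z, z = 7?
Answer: 16011/407 ≈ 39.339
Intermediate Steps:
H(L) = -L/5
K(f, U) = 7 - 6*U (K(f, U) = U*(-6) + 7 = -6*U + 7 = 7 - 6*U)
(-27379 + 11368)/(H(90) + K(212, 66)) = (-27379 + 11368)/(-⅕*90 + (7 - 6*66)) = -16011/(-18 + (7 - 396)) = -16011/(-18 - 389) = -16011/(-407) = -16011*(-1/407) = 16011/407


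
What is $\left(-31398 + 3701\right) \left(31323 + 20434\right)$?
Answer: $-1433513629$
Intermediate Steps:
$\left(-31398 + 3701\right) \left(31323 + 20434\right) = \left(-27697\right) 51757 = -1433513629$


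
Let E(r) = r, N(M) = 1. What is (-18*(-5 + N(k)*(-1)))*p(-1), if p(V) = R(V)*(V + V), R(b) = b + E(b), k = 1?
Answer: 432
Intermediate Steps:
R(b) = 2*b (R(b) = b + b = 2*b)
p(V) = 4*V² (p(V) = (2*V)*(V + V) = (2*V)*(2*V) = 4*V²)
(-18*(-5 + N(k)*(-1)))*p(-1) = (-18*(-5 + 1*(-1)))*(4*(-1)²) = (-18*(-5 - 1))*(4*1) = -18*(-6)*4 = 108*4 = 432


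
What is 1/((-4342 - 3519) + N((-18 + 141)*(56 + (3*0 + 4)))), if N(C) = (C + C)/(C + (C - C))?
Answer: -1/7859 ≈ -0.00012724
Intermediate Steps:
N(C) = 2 (N(C) = (2*C)/(C + 0) = (2*C)/C = 2)
1/((-4342 - 3519) + N((-18 + 141)*(56 + (3*0 + 4)))) = 1/((-4342 - 3519) + 2) = 1/(-7861 + 2) = 1/(-7859) = -1/7859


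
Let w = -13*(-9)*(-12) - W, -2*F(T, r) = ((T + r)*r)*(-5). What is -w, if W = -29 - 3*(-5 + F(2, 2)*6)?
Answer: 1030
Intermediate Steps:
F(T, r) = 5*r*(T + r)/2 (F(T, r) = -(T + r)*r*(-5)/2 = -r*(T + r)*(-5)/2 = -(-5)*r*(T + r)/2 = 5*r*(T + r)/2)
W = -374 (W = -29 - 3*(-5 + ((5/2)*2*(2 + 2))*6) = -29 - 3*(-5 + ((5/2)*2*4)*6) = -29 - 3*(-5 + 20*6) = -29 - 3*(-5 + 120) = -29 - 3*115 = -29 - 345 = -374)
w = -1030 (w = -13*(-9)*(-12) - 1*(-374) = 117*(-12) + 374 = -1404 + 374 = -1030)
-w = -1*(-1030) = 1030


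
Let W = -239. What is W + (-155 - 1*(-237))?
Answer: -157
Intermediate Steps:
W + (-155 - 1*(-237)) = -239 + (-155 - 1*(-237)) = -239 + (-155 + 237) = -239 + 82 = -157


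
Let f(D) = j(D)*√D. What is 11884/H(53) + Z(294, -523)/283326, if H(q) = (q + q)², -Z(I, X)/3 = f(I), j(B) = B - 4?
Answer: 2971/2809 - 1015*√6/47221 ≈ 1.0050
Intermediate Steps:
j(B) = -4 + B
f(D) = √D*(-4 + D) (f(D) = (-4 + D)*√D = √D*(-4 + D))
Z(I, X) = -3*√I*(-4 + I)
H(q) = 4*q² (H(q) = (2*q)² = 4*q²)
11884/H(53) + Z(294, -523)/283326 = 11884/((4*53²)) + (3*√294*(4 - 1*294))/283326 = 11884/((4*2809)) + (3*(7*√6)*(4 - 294))*(1/283326) = 11884/11236 + (3*(7*√6)*(-290))*(1/283326) = 11884*(1/11236) - 6090*√6*(1/283326) = 2971/2809 - 1015*√6/47221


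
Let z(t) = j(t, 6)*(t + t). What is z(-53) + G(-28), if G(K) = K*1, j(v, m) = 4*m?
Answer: -2572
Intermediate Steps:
z(t) = 48*t (z(t) = (4*6)*(t + t) = 24*(2*t) = 48*t)
G(K) = K
z(-53) + G(-28) = 48*(-53) - 28 = -2544 - 28 = -2572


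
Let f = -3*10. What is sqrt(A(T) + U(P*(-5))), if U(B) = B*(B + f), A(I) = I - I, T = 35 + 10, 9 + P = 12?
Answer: 15*sqrt(3) ≈ 25.981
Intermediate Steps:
P = 3 (P = -9 + 12 = 3)
T = 45
A(I) = 0
f = -30
U(B) = B*(-30 + B) (U(B) = B*(B - 30) = B*(-30 + B))
sqrt(A(T) + U(P*(-5))) = sqrt(0 + (3*(-5))*(-30 + 3*(-5))) = sqrt(0 - 15*(-30 - 15)) = sqrt(0 - 15*(-45)) = sqrt(0 + 675) = sqrt(675) = 15*sqrt(3)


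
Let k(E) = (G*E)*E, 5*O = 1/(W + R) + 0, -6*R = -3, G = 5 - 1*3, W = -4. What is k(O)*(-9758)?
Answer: -11152/175 ≈ -63.726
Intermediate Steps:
G = 2 (G = 5 - 3 = 2)
R = ½ (R = -⅙*(-3) = ½ ≈ 0.50000)
O = -2/35 (O = (1/(-4 + ½) + 0)/5 = (1/(-7/2) + 0)/5 = (-2/7 + 0)/5 = (⅕)*(-2/7) = -2/35 ≈ -0.057143)
k(E) = 2*E² (k(E) = (2*E)*E = 2*E²)
k(O)*(-9758) = (2*(-2/35)²)*(-9758) = (2*(4/1225))*(-9758) = (8/1225)*(-9758) = -11152/175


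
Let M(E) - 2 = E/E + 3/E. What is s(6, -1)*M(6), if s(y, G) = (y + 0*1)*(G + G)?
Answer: -42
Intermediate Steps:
s(y, G) = 2*G*y (s(y, G) = (y + 0)*(2*G) = y*(2*G) = 2*G*y)
M(E) = 3 + 3/E (M(E) = 2 + (E/E + 3/E) = 2 + (1 + 3/E) = 3 + 3/E)
s(6, -1)*M(6) = (2*(-1)*6)*(3 + 3/6) = -12*(3 + 3*(⅙)) = -12*(3 + ½) = -12*7/2 = -42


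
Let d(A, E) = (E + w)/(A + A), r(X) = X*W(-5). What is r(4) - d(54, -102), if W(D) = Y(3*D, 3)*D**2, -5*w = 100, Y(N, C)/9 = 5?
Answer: 243061/54 ≈ 4501.1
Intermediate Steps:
Y(N, C) = 45 (Y(N, C) = 9*5 = 45)
w = -20 (w = -1/5*100 = -20)
W(D) = 45*D**2
r(X) = 1125*X (r(X) = X*(45*(-5)**2) = X*(45*25) = X*1125 = 1125*X)
d(A, E) = (-20 + E)/(2*A) (d(A, E) = (E - 20)/(A + A) = (-20 + E)/((2*A)) = (-20 + E)*(1/(2*A)) = (-20 + E)/(2*A))
r(4) - d(54, -102) = 1125*4 - (-20 - 102)/(2*54) = 4500 - (-122)/(2*54) = 4500 - 1*(-61/54) = 4500 + 61/54 = 243061/54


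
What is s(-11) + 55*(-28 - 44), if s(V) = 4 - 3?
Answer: -3959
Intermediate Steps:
s(V) = 1
s(-11) + 55*(-28 - 44) = 1 + 55*(-28 - 44) = 1 + 55*(-72) = 1 - 3960 = -3959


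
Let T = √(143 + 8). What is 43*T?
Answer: 43*√151 ≈ 528.39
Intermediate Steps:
T = √151 ≈ 12.288
43*T = 43*√151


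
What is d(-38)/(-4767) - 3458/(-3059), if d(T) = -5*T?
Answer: 119572/109641 ≈ 1.0906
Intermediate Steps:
d(-38)/(-4767) - 3458/(-3059) = -5*(-38)/(-4767) - 3458/(-3059) = 190*(-1/4767) - 3458*(-1/3059) = -190/4767 + 26/23 = 119572/109641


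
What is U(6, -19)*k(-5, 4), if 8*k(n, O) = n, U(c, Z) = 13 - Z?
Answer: -20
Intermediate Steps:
k(n, O) = n/8
U(6, -19)*k(-5, 4) = (13 - 1*(-19))*((1/8)*(-5)) = (13 + 19)*(-5/8) = 32*(-5/8) = -20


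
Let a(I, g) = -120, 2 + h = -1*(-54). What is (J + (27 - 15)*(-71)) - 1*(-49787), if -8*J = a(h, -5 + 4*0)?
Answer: 48950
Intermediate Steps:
h = 52 (h = -2 - 1*(-54) = -2 + 54 = 52)
J = 15 (J = -1/8*(-120) = 15)
(J + (27 - 15)*(-71)) - 1*(-49787) = (15 + (27 - 15)*(-71)) - 1*(-49787) = (15 + 12*(-71)) + 49787 = (15 - 852) + 49787 = -837 + 49787 = 48950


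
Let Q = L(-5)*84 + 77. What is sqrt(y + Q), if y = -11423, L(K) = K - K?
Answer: I*sqrt(11346) ≈ 106.52*I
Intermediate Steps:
L(K) = 0
Q = 77 (Q = 0*84 + 77 = 0 + 77 = 77)
sqrt(y + Q) = sqrt(-11423 + 77) = sqrt(-11346) = I*sqrt(11346)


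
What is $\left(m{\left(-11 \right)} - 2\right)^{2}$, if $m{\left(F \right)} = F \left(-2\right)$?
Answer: $400$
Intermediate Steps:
$m{\left(F \right)} = - 2 F$
$\left(m{\left(-11 \right)} - 2\right)^{2} = \left(\left(-2\right) \left(-11\right) - 2\right)^{2} = \left(22 - 2\right)^{2} = 20^{2} = 400$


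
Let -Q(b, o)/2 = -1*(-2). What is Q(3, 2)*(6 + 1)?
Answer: -28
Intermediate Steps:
Q(b, o) = -4 (Q(b, o) = -(-2)*(-2) = -2*2 = -4)
Q(3, 2)*(6 + 1) = -4*(6 + 1) = -4*7 = -28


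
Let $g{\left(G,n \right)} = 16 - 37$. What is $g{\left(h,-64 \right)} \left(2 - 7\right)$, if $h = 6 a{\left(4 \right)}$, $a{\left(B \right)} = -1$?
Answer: $105$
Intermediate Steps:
$h = -6$ ($h = 6 \left(-1\right) = -6$)
$g{\left(G,n \right)} = -21$ ($g{\left(G,n \right)} = 16 - 37 = -21$)
$g{\left(h,-64 \right)} \left(2 - 7\right) = - 21 \left(2 - 7\right) = \left(-21\right) \left(-5\right) = 105$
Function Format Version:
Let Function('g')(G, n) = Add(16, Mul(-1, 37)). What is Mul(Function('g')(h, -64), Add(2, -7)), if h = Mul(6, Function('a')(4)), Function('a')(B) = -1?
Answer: 105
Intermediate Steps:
h = -6 (h = Mul(6, -1) = -6)
Function('g')(G, n) = -21 (Function('g')(G, n) = Add(16, -37) = -21)
Mul(Function('g')(h, -64), Add(2, -7)) = Mul(-21, Add(2, -7)) = Mul(-21, -5) = 105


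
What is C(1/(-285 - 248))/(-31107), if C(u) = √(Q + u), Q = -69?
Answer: -I*√19602674/16580031 ≈ -0.00026704*I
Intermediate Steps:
C(u) = √(-69 + u)
C(1/(-285 - 248))/(-31107) = √(-69 + 1/(-285 - 248))/(-31107) = √(-69 + 1/(-533))*(-1/31107) = √(-69 - 1/533)*(-1/31107) = √(-36778/533)*(-1/31107) = (I*√19602674/533)*(-1/31107) = -I*√19602674/16580031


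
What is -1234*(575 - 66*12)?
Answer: 267778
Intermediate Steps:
-1234*(575 - 66*12) = -1234*(575 - 792) = -1234*(-217) = 267778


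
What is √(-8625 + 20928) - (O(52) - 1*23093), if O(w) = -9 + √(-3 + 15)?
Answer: 23102 - 2*√3 + 3*√1367 ≈ 23209.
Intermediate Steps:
O(w) = -9 + 2*√3 (O(w) = -9 + √12 = -9 + 2*√3)
√(-8625 + 20928) - (O(52) - 1*23093) = √(-8625 + 20928) - ((-9 + 2*√3) - 1*23093) = √12303 - ((-9 + 2*√3) - 23093) = 3*√1367 - (-23102 + 2*√3) = 3*√1367 + (23102 - 2*√3) = 23102 - 2*√3 + 3*√1367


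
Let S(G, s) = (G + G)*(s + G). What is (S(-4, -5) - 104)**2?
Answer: 1024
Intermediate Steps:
S(G, s) = 2*G*(G + s) (S(G, s) = (2*G)*(G + s) = 2*G*(G + s))
(S(-4, -5) - 104)**2 = (2*(-4)*(-4 - 5) - 104)**2 = (2*(-4)*(-9) - 104)**2 = (72 - 104)**2 = (-32)**2 = 1024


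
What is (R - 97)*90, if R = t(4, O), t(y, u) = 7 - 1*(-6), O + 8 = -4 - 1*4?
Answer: -7560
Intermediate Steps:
O = -16 (O = -8 + (-4 - 1*4) = -8 + (-4 - 4) = -8 - 8 = -16)
t(y, u) = 13 (t(y, u) = 7 + 6 = 13)
R = 13
(R - 97)*90 = (13 - 97)*90 = -84*90 = -7560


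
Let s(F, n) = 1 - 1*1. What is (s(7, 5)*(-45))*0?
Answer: 0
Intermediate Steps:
s(F, n) = 0 (s(F, n) = 1 - 1 = 0)
(s(7, 5)*(-45))*0 = (0*(-45))*0 = 0*0 = 0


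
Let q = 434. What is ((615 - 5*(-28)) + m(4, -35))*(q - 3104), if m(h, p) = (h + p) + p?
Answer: -1839630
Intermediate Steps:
m(h, p) = h + 2*p
((615 - 5*(-28)) + m(4, -35))*(q - 3104) = ((615 - 5*(-28)) + (4 + 2*(-35)))*(434 - 3104) = ((615 - 1*(-140)) + (4 - 70))*(-2670) = ((615 + 140) - 66)*(-2670) = (755 - 66)*(-2670) = 689*(-2670) = -1839630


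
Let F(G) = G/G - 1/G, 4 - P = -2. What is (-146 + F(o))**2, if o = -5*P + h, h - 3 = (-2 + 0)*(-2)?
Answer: 11115556/529 ≈ 21012.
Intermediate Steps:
P = 6 (P = 4 - 1*(-2) = 4 + 2 = 6)
h = 7 (h = 3 + (-2 + 0)*(-2) = 3 - 2*(-2) = 3 + 4 = 7)
o = -23 (o = -5*6 + 7 = -30 + 7 = -23)
F(G) = 1 - 1/G
(-146 + F(o))**2 = (-146 + (-1 - 23)/(-23))**2 = (-146 - 1/23*(-24))**2 = (-146 + 24/23)**2 = (-3334/23)**2 = 11115556/529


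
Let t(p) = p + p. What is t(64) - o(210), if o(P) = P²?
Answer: -43972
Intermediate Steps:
t(p) = 2*p
t(64) - o(210) = 2*64 - 1*210² = 128 - 1*44100 = 128 - 44100 = -43972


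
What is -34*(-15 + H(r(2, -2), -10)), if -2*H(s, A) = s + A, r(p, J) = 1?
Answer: 357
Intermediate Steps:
H(s, A) = -A/2 - s/2 (H(s, A) = -(s + A)/2 = -(A + s)/2 = -A/2 - s/2)
-34*(-15 + H(r(2, -2), -10)) = -34*(-15 + (-½*(-10) - ½*1)) = -34*(-15 + (5 - ½)) = -34*(-15 + 9/2) = -34*(-21/2) = 357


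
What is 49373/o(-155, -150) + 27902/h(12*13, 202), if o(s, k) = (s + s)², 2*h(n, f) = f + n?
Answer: 2690219967/17201900 ≈ 156.39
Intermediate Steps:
h(n, f) = f/2 + n/2 (h(n, f) = (f + n)/2 = f/2 + n/2)
o(s, k) = 4*s² (o(s, k) = (2*s)² = 4*s²)
49373/o(-155, -150) + 27902/h(12*13, 202) = 49373/((4*(-155)²)) + 27902/((½)*202 + (12*13)/2) = 49373/((4*24025)) + 27902/(101 + (½)*156) = 49373/96100 + 27902/(101 + 78) = 49373*(1/96100) + 27902/179 = 49373/96100 + 27902*(1/179) = 49373/96100 + 27902/179 = 2690219967/17201900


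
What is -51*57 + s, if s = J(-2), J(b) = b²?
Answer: -2903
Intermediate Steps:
s = 4 (s = (-2)² = 4)
-51*57 + s = -51*57 + 4 = -2907 + 4 = -2903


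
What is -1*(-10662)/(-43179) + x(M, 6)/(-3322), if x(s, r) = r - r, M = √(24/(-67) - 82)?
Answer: -3554/14393 ≈ -0.24693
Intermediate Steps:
M = I*√369706/67 (M = √(24*(-1/67) - 82) = √(-24/67 - 82) = √(-5518/67) = I*√369706/67 ≈ 9.0751*I)
x(s, r) = 0
-1*(-10662)/(-43179) + x(M, 6)/(-3322) = -1*(-10662)/(-43179) + 0/(-3322) = 10662*(-1/43179) + 0*(-1/3322) = -3554/14393 + 0 = -3554/14393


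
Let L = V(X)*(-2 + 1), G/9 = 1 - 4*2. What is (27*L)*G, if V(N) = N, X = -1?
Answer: -1701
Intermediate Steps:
G = -63 (G = 9*(1 - 4*2) = 9*(1 - 8) = 9*(-7) = -63)
L = 1 (L = -(-2 + 1) = -1*(-1) = 1)
(27*L)*G = (27*1)*(-63) = 27*(-63) = -1701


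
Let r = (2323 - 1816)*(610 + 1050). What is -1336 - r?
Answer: -842956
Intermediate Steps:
r = 841620 (r = 507*1660 = 841620)
-1336 - r = -1336 - 1*841620 = -1336 - 841620 = -842956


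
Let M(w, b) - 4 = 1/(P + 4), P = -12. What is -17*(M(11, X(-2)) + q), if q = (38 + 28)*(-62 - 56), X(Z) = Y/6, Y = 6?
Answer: 1058641/8 ≈ 1.3233e+5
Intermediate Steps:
X(Z) = 1 (X(Z) = 6/6 = 6*(1/6) = 1)
M(w, b) = 31/8 (M(w, b) = 4 + 1/(-12 + 4) = 4 + 1/(-8) = 4 - 1/8 = 31/8)
q = -7788 (q = 66*(-118) = -7788)
-17*(M(11, X(-2)) + q) = -17*(31/8 - 7788) = -17*(-62273/8) = 1058641/8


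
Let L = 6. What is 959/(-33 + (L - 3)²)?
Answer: -959/24 ≈ -39.958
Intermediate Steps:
959/(-33 + (L - 3)²) = 959/(-33 + (6 - 3)²) = 959/(-33 + 3²) = 959/(-33 + 9) = 959/(-24) = -1/24*959 = -959/24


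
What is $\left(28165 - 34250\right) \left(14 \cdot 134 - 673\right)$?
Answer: $-7320255$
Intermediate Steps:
$\left(28165 - 34250\right) \left(14 \cdot 134 - 673\right) = - 6085 \left(1876 - 673\right) = \left(-6085\right) 1203 = -7320255$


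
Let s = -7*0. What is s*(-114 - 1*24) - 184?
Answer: -184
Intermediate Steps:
s = 0
s*(-114 - 1*24) - 184 = 0*(-114 - 1*24) - 184 = 0*(-114 - 24) - 184 = 0*(-138) - 184 = 0 - 184 = -184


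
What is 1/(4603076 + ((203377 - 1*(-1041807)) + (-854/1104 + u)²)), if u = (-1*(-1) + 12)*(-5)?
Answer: 304704/1783306413289 ≈ 1.7086e-7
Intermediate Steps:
u = -65 (u = (1 + 12)*(-5) = 13*(-5) = -65)
1/(4603076 + ((203377 - 1*(-1041807)) + (-854/1104 + u)²)) = 1/(4603076 + ((203377 - 1*(-1041807)) + (-854/1104 - 65)²)) = 1/(4603076 + ((203377 + 1041807) + (-854*1/1104 - 65)²)) = 1/(4603076 + (1245184 + (-427/552 - 65)²)) = 1/(4603076 + (1245184 + (-36307/552)²)) = 1/(4603076 + (1245184 + 1318198249/304704)) = 1/(4603076 + 380730743785/304704) = 1/(1783306413289/304704) = 304704/1783306413289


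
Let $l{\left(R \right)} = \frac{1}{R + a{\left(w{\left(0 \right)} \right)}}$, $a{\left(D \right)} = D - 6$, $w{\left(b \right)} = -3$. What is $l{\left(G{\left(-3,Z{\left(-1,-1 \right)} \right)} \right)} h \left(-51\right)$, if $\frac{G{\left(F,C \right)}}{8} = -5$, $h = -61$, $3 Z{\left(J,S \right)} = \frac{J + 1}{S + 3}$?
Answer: $- \frac{3111}{49} \approx -63.49$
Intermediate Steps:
$Z{\left(J,S \right)} = \frac{1 + J}{3 \left(3 + S\right)}$ ($Z{\left(J,S \right)} = \frac{\left(J + 1\right) \frac{1}{S + 3}}{3} = \frac{\left(1 + J\right) \frac{1}{3 + S}}{3} = \frac{\frac{1}{3 + S} \left(1 + J\right)}{3} = \frac{1 + J}{3 \left(3 + S\right)}$)
$G{\left(F,C \right)} = -40$ ($G{\left(F,C \right)} = 8 \left(-5\right) = -40$)
$a{\left(D \right)} = -6 + D$ ($a{\left(D \right)} = D - 6 = -6 + D$)
$l{\left(R \right)} = \frac{1}{-9 + R}$ ($l{\left(R \right)} = \frac{1}{R - 9} = \frac{1}{-9 + R}$)
$l{\left(G{\left(-3,Z{\left(-1,-1 \right)} \right)} \right)} h \left(-51\right) = \frac{1}{-9 - 40} \left(-61\right) \left(-51\right) = \frac{1}{-49} \left(-61\right) \left(-51\right) = \left(- \frac{1}{49}\right) \left(-61\right) \left(-51\right) = \frac{61}{49} \left(-51\right) = - \frac{3111}{49}$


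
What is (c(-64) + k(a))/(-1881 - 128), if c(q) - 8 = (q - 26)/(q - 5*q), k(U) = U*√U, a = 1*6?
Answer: -979/257152 - 6*√6/2009 ≈ -0.011123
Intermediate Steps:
a = 6
k(U) = U^(3/2)
c(q) = 8 - (-26 + q)/(4*q) (c(q) = 8 + (q - 26)/(q - 5*q) = 8 + (-26 + q)/((-4*q)) = 8 + (-26 + q)*(-1/(4*q)) = 8 - (-26 + q)/(4*q))
(c(-64) + k(a))/(-1881 - 128) = ((¼)*(26 + 31*(-64))/(-64) + 6^(3/2))/(-1881 - 128) = ((¼)*(-1/64)*(26 - 1984) + 6*√6)/(-2009) = ((¼)*(-1/64)*(-1958) + 6*√6)*(-1/2009) = (979/128 + 6*√6)*(-1/2009) = -979/257152 - 6*√6/2009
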